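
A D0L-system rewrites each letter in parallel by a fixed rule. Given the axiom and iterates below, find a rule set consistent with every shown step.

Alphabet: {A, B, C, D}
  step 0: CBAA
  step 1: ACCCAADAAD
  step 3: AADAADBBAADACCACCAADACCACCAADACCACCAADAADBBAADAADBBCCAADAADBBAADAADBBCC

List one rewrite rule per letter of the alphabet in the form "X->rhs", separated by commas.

  step 0 ⇒ step 1: CBAA ⇒ ACC·C·AAD·AAD
    A ↦ AAD
    B ↦ C
    C ↦ ACC
    D ↦ BB  (constrained at step 1)

A->AAD, B->C, C->ACC, D->BB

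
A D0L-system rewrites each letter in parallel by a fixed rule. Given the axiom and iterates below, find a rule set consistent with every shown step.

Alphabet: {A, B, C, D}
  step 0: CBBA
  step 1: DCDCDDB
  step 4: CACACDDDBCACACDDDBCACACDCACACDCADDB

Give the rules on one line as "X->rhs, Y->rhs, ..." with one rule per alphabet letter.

  step 0 ⇒ step 1: CBBA ⇒ D·CD·CD·DB
    A ↦ DB
    B ↦ CD
    C ↦ D
    D ↦ CA  (constrained at step 1)

A->DB, B->CD, C->D, D->CA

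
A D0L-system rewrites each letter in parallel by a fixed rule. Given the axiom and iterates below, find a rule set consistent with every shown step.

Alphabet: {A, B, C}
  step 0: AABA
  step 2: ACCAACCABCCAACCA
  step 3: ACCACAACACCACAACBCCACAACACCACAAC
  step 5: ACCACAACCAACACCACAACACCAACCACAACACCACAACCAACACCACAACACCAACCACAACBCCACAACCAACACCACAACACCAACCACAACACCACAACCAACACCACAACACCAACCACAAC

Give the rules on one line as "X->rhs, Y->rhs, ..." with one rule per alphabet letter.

  step 2 ⇒ step 3: ACCAACCABCCAACCA ⇒ AC·CA·CA·AC·AC·CA·CA·AC·BC·CA·CA·AC·AC·CA·CA·AC
    A ↦ AC
    B ↦ BC
    C ↦ CA

A->AC, B->BC, C->CA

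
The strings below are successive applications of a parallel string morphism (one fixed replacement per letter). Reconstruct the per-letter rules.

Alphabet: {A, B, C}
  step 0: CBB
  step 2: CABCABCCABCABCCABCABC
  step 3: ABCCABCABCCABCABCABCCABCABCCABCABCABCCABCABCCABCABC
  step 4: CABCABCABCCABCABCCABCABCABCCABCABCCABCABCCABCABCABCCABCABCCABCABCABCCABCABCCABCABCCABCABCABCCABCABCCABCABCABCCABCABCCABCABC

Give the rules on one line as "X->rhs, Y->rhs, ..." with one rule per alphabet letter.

A->C, B->ABC, C->ABC

  step 3 ⇒ step 4: ABCCABCABCCABCABCABCCABCABCCABCABCABCCABCABCCABCABC ⇒ C·ABC·ABC·ABC·C·ABC·ABC·C·ABC·ABC·ABC·C·ABC·ABC·C·ABC·ABC·C·ABC·ABC·ABC·C·ABC·ABC·C·ABC·ABC·ABC·C·ABC·ABC·C·ABC·ABC·C·ABC·ABC·ABC·C·ABC·ABC·C·ABC·ABC·ABC·C·ABC·ABC·C·ABC·ABC
    A ↦ C
    B ↦ ABC
    C ↦ ABC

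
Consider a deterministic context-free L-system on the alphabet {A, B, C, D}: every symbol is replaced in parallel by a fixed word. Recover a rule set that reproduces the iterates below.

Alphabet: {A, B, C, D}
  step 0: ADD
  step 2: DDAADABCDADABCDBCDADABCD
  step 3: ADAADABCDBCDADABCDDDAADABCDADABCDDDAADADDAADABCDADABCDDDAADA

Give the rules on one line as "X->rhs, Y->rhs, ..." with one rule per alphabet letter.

  step 2 ⇒ step 3: DDAADABCDADABCDBCDADABCD ⇒ ADA·ADA·BCD·BCD·ADA·BCD·D·DA·ADA·BCD·ADA·BCD·D·DA·ADA·D·DA·ADA·BCD·ADA·BCD·D·DA·ADA
    A ↦ BCD
    B ↦ D
    C ↦ DA
    D ↦ ADA

A->BCD, B->D, C->DA, D->ADA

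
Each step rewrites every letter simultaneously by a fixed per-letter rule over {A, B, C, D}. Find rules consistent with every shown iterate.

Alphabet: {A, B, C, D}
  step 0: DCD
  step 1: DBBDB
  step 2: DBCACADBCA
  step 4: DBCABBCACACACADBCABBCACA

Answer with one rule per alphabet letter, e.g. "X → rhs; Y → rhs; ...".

A->B, B->CA, C->B, D->DB

  step 1 ⇒ step 2: DBBDB ⇒ DB·CA·CA·DB·CA
    B ↦ CA
    D ↦ DB
    A ↦ B  (constrained at step 2)
  step 0 ⇒ step 1: DCD ⇒ DB·B·DB
    C ↦ B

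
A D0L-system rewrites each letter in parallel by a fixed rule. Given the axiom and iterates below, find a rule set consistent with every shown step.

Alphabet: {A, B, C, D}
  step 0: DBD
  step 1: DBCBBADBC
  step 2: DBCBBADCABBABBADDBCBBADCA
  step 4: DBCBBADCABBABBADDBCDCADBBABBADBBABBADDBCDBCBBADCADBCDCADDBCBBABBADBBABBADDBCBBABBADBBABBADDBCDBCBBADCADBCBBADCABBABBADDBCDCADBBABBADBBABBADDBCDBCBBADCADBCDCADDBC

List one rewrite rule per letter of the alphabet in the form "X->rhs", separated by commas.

  step 1 ⇒ step 2: DBCBBADBC ⇒ DBC·BBA·DCA·BBA·BBA·D·DBC·BBA·DCA
    A ↦ D
    B ↦ BBA
    C ↦ DCA
    D ↦ DBC

A->D, B->BBA, C->DCA, D->DBC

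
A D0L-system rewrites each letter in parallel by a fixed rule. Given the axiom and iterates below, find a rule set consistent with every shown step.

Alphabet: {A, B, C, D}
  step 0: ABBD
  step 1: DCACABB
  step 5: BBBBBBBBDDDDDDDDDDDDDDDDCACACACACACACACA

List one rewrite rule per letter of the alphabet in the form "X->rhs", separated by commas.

  step 0 ⇒ step 1: ABBD ⇒ D·CA·CA·BB
    A ↦ D
    B ↦ CA
    D ↦ BB
    C ↦ D  (constrained at step 1)

A->D, B->CA, C->D, D->BB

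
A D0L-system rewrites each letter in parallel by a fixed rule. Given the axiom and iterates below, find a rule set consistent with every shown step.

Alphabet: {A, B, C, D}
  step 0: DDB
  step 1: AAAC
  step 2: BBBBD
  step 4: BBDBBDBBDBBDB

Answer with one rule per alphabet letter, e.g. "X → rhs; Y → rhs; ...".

  step 1 ⇒ step 2: AAAC ⇒ B·B·B·BD
    A ↦ B
    C ↦ BD
  step 0 ⇒ step 1: DDB ⇒ A·A·AC
    B ↦ AC
  step 0 ⇒ step 1: DDB ⇒ A·A·AC
    D ↦ A

A->B, B->AC, C->BD, D->A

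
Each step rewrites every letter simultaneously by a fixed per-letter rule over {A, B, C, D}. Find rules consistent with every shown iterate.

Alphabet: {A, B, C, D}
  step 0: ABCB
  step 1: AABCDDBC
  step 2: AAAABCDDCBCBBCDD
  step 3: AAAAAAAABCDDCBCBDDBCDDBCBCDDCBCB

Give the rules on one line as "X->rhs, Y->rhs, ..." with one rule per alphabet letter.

  step 2 ⇒ step 3: AAAABCDDCBCBBCDD ⇒ AA·AA·AA·AA·BC·DD·CB·CB·DD·BC·DD·BC·BC·DD·CB·CB
    A ↦ AA
    B ↦ BC
    C ↦ DD
    D ↦ CB

A->AA, B->BC, C->DD, D->CB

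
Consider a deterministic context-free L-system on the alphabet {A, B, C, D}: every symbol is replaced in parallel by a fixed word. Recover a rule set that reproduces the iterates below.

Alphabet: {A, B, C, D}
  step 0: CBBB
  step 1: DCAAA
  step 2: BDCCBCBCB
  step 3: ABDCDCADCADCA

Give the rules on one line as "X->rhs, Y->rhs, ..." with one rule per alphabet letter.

A->CB, B->A, C->DC, D->B

  step 2 ⇒ step 3: BDCCBCBCB ⇒ A·B·DC·DC·A·DC·A·DC·A
    B ↦ A
    C ↦ DC
    D ↦ B
  step 1 ⇒ step 2: DCAAA ⇒ B·DC·CB·CB·CB
    A ↦ CB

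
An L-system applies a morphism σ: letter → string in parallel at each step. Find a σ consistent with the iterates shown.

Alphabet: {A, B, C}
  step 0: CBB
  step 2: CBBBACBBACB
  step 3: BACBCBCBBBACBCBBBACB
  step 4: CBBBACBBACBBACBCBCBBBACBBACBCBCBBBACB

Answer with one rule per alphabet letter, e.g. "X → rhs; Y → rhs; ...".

A->B, B->CB, C->BA

  step 3 ⇒ step 4: BACBCBCBBBACBCBBBACB ⇒ CB·B·BA·CB·BA·CB·BA·CB·CB·CB·B·BA·CB·BA·CB·CB·CB·B·BA·CB
    A ↦ B
    B ↦ CB
    C ↦ BA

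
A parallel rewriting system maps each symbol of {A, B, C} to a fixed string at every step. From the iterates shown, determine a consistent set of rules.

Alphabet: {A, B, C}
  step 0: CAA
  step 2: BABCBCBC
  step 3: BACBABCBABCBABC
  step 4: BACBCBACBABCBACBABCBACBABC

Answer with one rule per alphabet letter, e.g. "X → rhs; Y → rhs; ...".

  step 3 ⇒ step 4: BACBABCBABCBABC ⇒ BA·C·BC·BA·C·BA·BC·BA·C·BA·BC·BA·C·BA·BC
    A ↦ C
    B ↦ BA
    C ↦ BC

A->C, B->BA, C->BC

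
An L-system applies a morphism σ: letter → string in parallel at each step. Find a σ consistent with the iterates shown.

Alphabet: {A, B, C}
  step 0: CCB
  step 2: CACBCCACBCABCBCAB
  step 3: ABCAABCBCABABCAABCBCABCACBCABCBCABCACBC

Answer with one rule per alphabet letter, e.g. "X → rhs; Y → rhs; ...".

A->CA, B->CBC, C->AB

  step 2 ⇒ step 3: CACBCCACBCABCBCAB ⇒ AB·CA·AB·CBC·AB·AB·CA·AB·CBC·AB·CA·CBC·AB·CBC·AB·CA·CBC
    A ↦ CA
    B ↦ CBC
    C ↦ AB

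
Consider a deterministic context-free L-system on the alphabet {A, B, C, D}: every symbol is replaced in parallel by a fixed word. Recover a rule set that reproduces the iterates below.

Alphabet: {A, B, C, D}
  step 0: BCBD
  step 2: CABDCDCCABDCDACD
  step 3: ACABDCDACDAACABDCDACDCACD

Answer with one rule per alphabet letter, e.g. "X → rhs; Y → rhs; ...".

A->C, B->ABD, C->A, D->CD

  step 2 ⇒ step 3: CABDCDCCABDCDACD ⇒ A·C·ABD·CD·A·CD·A·A·C·ABD·CD·A·CD·C·A·CD
    A ↦ C
    B ↦ ABD
    C ↦ A
    D ↦ CD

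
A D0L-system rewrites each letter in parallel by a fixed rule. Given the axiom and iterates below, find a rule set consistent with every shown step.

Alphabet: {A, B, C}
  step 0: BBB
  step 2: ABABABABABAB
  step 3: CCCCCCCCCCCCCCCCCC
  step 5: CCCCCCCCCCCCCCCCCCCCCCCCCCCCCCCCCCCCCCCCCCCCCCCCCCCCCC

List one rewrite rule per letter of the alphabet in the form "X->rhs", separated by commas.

  step 2 ⇒ step 3: ABABABABABAB ⇒ C·CC·C·CC·C·CC·C·CC·C·CC·C·CC
    A ↦ C
    B ↦ CC
    C ↦ AB  (constrained at step 3)

A->C, B->CC, C->AB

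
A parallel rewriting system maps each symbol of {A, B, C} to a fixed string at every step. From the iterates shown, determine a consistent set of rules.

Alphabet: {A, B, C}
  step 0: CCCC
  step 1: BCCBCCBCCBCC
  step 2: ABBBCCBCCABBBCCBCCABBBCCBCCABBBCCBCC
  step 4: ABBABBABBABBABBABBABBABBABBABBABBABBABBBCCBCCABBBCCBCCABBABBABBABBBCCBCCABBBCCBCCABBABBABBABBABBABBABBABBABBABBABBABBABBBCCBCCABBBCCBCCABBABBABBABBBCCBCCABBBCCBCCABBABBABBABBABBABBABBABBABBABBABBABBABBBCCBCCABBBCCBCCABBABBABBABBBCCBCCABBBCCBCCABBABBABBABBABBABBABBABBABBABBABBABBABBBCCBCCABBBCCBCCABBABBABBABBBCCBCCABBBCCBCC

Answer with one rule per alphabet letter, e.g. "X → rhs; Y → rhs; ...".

  step 1 ⇒ step 2: BCCBCCBCCBCC ⇒ ABB·BCC·BCC·ABB·BCC·BCC·ABB·BCC·BCC·ABB·BCC·BCC
    B ↦ ABB
    C ↦ BCC
    A ↦ ABB  (constrained at step 2)

A->ABB, B->ABB, C->BCC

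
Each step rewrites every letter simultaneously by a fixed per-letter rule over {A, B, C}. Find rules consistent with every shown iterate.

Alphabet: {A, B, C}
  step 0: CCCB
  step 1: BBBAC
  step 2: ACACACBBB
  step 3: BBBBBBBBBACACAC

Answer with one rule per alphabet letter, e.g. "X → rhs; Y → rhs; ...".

  step 2 ⇒ step 3: ACACACBBB ⇒ BB·B·BB·B·BB·B·AC·AC·AC
    A ↦ BB
    B ↦ AC
    C ↦ B

A->BB, B->AC, C->B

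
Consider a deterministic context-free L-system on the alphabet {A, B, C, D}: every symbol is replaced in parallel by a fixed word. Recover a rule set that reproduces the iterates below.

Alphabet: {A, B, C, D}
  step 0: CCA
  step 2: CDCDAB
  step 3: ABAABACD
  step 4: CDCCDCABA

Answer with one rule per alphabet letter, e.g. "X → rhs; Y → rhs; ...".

A->C, B->D, C->AB, D->A

  step 3 ⇒ step 4: ABAABACD ⇒ C·D·C·C·D·C·AB·A
    A ↦ C
    B ↦ D
    C ↦ AB
    D ↦ A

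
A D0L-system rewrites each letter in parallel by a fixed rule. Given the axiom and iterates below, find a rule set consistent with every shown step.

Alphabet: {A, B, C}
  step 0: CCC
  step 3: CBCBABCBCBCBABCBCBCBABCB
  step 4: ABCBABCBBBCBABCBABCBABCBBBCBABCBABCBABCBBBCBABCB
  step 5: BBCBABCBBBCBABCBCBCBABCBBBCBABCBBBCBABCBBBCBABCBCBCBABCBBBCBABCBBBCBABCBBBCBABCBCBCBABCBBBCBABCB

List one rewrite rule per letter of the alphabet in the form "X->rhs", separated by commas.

A->BB, B->CB, C->AB

  step 4 ⇒ step 5: ABCBABCBBBCBABCBABCBABCBBBCBABCBABCBABCBBBCBABCB ⇒ BB·CB·AB·CB·BB·CB·AB·CB·CB·CB·AB·CB·BB·CB·AB·CB·BB·CB·AB·CB·BB·CB·AB·CB·CB·CB·AB·CB·BB·CB·AB·CB·BB·CB·AB·CB·BB·CB·AB·CB·CB·CB·AB·CB·BB·CB·AB·CB
    A ↦ BB
    B ↦ CB
    C ↦ AB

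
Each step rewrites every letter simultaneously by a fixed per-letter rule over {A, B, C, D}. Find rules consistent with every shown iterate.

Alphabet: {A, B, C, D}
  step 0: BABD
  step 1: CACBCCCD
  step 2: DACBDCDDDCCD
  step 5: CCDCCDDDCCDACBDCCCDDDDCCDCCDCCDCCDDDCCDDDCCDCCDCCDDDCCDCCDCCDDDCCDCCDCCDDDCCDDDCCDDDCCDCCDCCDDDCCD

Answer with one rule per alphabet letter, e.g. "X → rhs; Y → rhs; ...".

  step 1 ⇒ step 2: CACBCCCD ⇒ D·ACB·D·C·D·D·D·CCD
    A ↦ ACB
    B ↦ C
    C ↦ D
    D ↦ CCD

A->ACB, B->C, C->D, D->CCD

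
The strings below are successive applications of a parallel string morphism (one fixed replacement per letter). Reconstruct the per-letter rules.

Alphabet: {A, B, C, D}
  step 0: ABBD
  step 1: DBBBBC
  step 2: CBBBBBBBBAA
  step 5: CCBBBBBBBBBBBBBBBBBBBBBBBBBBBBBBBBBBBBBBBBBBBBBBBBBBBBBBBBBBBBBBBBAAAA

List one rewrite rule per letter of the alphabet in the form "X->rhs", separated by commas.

  step 1 ⇒ step 2: DBBBBC ⇒ C·BB·BB·BB·BB·AA
    B ↦ BB
    C ↦ AA
    D ↦ C
  step 0 ⇒ step 1: ABBD ⇒ D·BB·BB·C
    A ↦ D

A->D, B->BB, C->AA, D->C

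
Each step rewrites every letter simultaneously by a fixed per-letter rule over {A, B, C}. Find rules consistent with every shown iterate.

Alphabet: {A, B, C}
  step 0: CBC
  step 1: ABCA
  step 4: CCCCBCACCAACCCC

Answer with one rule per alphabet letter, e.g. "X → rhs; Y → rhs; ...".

  step 0 ⇒ step 1: CBC ⇒ A·BC·A
    B ↦ BC
    C ↦ A
    A ↦ CC  (constrained at step 1)

A->CC, B->BC, C->A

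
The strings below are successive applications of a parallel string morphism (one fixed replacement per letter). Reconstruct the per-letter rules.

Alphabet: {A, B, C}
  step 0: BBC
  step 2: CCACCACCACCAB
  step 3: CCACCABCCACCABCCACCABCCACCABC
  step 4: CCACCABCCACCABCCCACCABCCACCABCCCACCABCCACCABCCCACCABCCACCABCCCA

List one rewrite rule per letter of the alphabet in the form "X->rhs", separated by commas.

  step 3 ⇒ step 4: CCACCABCCACCABCCACCABCCACCABC ⇒ CCA·CCA·B·CCA·CCA·B·C·CCA·CCA·B·CCA·CCA·B·C·CCA·CCA·B·CCA·CCA·B·C·CCA·CCA·B·CCA·CCA·B·C·CCA
    A ↦ B
    B ↦ C
    C ↦ CCA

A->B, B->C, C->CCA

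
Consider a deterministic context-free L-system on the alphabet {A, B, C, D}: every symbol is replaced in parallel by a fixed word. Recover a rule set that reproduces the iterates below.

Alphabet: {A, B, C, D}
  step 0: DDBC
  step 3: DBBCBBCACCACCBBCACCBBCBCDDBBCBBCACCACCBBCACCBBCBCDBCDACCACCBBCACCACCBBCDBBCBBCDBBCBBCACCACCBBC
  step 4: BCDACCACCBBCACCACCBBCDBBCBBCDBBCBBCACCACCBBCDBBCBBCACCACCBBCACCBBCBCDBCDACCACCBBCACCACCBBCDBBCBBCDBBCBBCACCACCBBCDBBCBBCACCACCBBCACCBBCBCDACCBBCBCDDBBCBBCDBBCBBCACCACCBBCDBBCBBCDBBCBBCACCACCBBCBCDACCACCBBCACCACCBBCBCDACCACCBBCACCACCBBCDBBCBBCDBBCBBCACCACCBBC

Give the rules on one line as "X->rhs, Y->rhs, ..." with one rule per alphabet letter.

  step 3 ⇒ step 4: DBBCBBCACCACCBBCACCBBCBCDDBBCBBCACCACCBBCACCBBCBCDBCDACCACCBBCACCACCBBCDBBCBBCDBBCBBCACCACCBBC ⇒ BCD·ACC·ACC·BBC·ACC·ACC·BBC·D·BBC·BBC·D·BBC·BBC·ACC·ACC·BBC·D·BBC·BBC·ACC·ACC·BBC·ACC·BBC·BCD·BCD·ACC·ACC·BBC·ACC·ACC·BBC·D·BBC·BBC·D·BBC·BBC·ACC·ACC·BBC·D·BBC·BBC·ACC·ACC·BBC·ACC·BBC·BCD·ACC·BBC·BCD·D·BBC·BBC·D·BBC·BBC·ACC·ACC·BBC·D·BBC·BBC·D·BBC·BBC·ACC·ACC·BBC·BCD·ACC·ACC·BBC·ACC·ACC·BBC·BCD·ACC·ACC·BBC·ACC·ACC·BBC·D·BBC·BBC·D·BBC·BBC·ACC·ACC·BBC
    A ↦ D
    B ↦ ACC
    C ↦ BBC
    D ↦ BCD

A->D, B->ACC, C->BBC, D->BCD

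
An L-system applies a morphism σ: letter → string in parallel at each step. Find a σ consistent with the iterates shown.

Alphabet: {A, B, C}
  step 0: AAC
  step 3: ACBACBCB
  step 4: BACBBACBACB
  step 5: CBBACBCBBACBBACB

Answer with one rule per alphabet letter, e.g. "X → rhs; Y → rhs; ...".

  step 4 ⇒ step 5: BACBBACBACB ⇒ CB·B·A·CB·CB·B·A·CB·B·A·CB
    A ↦ B
    B ↦ CB
    C ↦ A

A->B, B->CB, C->A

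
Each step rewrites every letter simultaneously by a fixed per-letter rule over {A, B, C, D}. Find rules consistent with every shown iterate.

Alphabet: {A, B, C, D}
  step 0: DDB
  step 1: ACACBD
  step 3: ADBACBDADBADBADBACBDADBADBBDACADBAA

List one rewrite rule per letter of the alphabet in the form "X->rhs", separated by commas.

A->ADB, B->BD, C->AA, D->AC

  step 0 ⇒ step 1: DDB ⇒ AC·AC·BD
    B ↦ BD
    D ↦ AC
    A ↦ ADB  (constrained at step 1)
    C ↦ AA  (constrained at step 1)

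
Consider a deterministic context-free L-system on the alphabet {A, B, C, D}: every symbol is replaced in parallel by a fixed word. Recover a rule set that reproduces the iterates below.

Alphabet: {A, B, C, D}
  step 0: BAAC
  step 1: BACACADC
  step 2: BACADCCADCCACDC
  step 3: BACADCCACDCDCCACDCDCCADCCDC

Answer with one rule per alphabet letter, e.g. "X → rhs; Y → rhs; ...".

A->CA, B->BA, C->DC, D->C

  step 2 ⇒ step 3: BACADCCADCCACDC ⇒ BA·CA·DC·CA·C·DC·DC·CA·C·DC·DC·CA·DC·C·DC
    A ↦ CA
    B ↦ BA
    C ↦ DC
    D ↦ C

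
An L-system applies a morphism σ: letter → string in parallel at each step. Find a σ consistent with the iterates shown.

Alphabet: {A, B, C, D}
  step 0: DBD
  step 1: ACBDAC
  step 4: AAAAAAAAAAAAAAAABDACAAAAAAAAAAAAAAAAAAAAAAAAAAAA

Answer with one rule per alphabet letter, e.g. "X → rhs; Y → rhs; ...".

A->AA, B->BD, C->AA, D->AC

  step 0 ⇒ step 1: DBD ⇒ AC·BD·AC
    B ↦ BD
    D ↦ AC
    A ↦ AA  (constrained at step 1)
    C ↦ AA  (constrained at step 1)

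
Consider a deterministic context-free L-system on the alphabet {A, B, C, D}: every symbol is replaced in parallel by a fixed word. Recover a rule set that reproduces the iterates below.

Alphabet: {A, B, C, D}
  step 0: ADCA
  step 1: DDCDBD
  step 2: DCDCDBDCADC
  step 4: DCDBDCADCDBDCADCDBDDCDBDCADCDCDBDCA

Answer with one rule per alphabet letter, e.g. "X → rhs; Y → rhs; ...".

  step 1 ⇒ step 2: DDCDBD ⇒ DC·DC·DB·DC·A·DC
    B ↦ A
    C ↦ DB
    D ↦ DC
  step 0 ⇒ step 1: ADCA ⇒ D·DC·DB·D
    A ↦ D

A->D, B->A, C->DB, D->DC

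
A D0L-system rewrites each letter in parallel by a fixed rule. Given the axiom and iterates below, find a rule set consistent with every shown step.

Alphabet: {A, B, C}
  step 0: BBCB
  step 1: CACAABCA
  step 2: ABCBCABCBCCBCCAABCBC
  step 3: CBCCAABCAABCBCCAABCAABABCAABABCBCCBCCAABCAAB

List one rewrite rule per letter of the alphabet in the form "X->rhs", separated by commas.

  step 2 ⇒ step 3: ABCBCABCBCCBCCAABCBC ⇒ CBC·CA·AB·CA·AB·CBC·CA·AB·CA·AB·AB·CA·AB·AB·CBC·CBC·CA·AB·CA·AB
    A ↦ CBC
    B ↦ CA
    C ↦ AB

A->CBC, B->CA, C->AB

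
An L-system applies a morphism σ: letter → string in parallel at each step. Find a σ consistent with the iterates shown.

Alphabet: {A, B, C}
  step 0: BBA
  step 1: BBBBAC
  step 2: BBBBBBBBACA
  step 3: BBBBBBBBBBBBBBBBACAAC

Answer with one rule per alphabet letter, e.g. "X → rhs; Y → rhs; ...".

A->AC, B->BB, C->A

  step 2 ⇒ step 3: BBBBBBBBACA ⇒ BB·BB·BB·BB·BB·BB·BB·BB·AC·A·AC
    A ↦ AC
    B ↦ BB
    C ↦ A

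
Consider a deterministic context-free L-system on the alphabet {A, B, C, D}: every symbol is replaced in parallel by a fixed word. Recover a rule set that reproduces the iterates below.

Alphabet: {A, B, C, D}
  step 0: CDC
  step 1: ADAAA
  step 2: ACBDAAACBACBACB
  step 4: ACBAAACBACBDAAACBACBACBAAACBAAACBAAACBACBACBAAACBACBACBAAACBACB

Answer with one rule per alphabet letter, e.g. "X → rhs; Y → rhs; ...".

  step 1 ⇒ step 2: ADAAA ⇒ ACB·DAA·ACB·ACB·ACB
    A ↦ ACB
    D ↦ DAA
    B ↦ A  (constrained at step 2)
  step 0 ⇒ step 1: CDC ⇒ A·DAA·A
    C ↦ A

A->ACB, B->A, C->A, D->DAA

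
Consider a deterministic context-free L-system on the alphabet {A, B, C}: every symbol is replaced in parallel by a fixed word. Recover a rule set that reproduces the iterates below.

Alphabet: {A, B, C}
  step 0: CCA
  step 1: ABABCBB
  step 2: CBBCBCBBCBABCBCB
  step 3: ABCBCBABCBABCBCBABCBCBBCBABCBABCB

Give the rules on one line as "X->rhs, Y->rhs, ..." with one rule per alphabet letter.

A->CBB, B->CB, C->AB

  step 2 ⇒ step 3: CBBCBCBBCBABCBCB ⇒ AB·CB·CB·AB·CB·AB·CB·CB·AB·CB·CBB·CB·AB·CB·AB·CB
    A ↦ CBB
    B ↦ CB
    C ↦ AB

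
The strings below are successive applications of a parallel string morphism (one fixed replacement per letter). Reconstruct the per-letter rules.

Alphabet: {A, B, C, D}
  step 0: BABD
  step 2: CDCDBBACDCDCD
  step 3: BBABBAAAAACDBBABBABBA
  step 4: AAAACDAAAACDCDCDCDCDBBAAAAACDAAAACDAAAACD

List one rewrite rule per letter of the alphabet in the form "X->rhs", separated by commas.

  step 3 ⇒ step 4: BBABBAAAAACDBBABBABBA ⇒ AA·AA·CD·AA·AA·CD·CD·CD·CD·CD·BB·A·AA·AA·CD·AA·AA·CD·AA·AA·CD
    A ↦ CD
    B ↦ AA
    C ↦ BB
    D ↦ A

A->CD, B->AA, C->BB, D->A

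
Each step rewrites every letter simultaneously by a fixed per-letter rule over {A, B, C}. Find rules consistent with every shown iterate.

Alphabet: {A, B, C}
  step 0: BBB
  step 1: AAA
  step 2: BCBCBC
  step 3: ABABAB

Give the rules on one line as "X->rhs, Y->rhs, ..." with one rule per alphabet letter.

A->BC, B->A, C->B

  step 2 ⇒ step 3: BCBCBC ⇒ A·B·A·B·A·B
    B ↦ A
    C ↦ B
  step 1 ⇒ step 2: AAA ⇒ BC·BC·BC
    A ↦ BC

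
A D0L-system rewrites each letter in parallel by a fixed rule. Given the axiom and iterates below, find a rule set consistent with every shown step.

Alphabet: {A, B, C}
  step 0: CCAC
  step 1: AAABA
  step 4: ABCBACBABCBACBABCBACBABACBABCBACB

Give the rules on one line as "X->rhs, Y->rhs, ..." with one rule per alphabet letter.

A->AB, B->CB, C->A

  step 0 ⇒ step 1: CCAC ⇒ A·A·AB·A
    A ↦ AB
    C ↦ A
    B ↦ CB  (constrained at step 1)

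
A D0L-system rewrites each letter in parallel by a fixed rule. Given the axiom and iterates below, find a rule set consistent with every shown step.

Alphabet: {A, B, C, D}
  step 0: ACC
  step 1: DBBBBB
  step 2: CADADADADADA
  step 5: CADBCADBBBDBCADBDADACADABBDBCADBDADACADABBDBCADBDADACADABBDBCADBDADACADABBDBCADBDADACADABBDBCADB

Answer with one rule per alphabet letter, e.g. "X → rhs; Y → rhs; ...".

A->DB, B->DA, C->BB, D->CA

  step 1 ⇒ step 2: DBBBBB ⇒ CA·DA·DA·DA·DA·DA
    B ↦ DA
    D ↦ CA
  step 0 ⇒ step 1: ACC ⇒ DB·BB·BB
    A ↦ DB
  step 0 ⇒ step 1: ACC ⇒ DB·BB·BB
    C ↦ BB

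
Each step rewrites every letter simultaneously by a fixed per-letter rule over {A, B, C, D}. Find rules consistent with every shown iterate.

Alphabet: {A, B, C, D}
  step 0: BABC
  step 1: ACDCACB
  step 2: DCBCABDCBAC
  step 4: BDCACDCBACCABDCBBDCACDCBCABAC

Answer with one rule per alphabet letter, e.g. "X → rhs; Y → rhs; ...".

A->DC, B->AC, C->B, D->CA

  step 1 ⇒ step 2: ACDCACB ⇒ DC·B·CA·B·DC·B·AC
    A ↦ DC
    B ↦ AC
    C ↦ B
    D ↦ CA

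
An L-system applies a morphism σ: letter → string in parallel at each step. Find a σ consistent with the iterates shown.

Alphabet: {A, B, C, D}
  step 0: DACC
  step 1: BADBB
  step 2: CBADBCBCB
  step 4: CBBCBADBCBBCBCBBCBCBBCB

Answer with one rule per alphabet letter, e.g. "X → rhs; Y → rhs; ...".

  step 1 ⇒ step 2: BADBB ⇒ CB·AD·B·CB·CB
    A ↦ AD
    B ↦ CB
    D ↦ B
  step 0 ⇒ step 1: DACC ⇒ B·AD·B·B
    C ↦ B

A->AD, B->CB, C->B, D->B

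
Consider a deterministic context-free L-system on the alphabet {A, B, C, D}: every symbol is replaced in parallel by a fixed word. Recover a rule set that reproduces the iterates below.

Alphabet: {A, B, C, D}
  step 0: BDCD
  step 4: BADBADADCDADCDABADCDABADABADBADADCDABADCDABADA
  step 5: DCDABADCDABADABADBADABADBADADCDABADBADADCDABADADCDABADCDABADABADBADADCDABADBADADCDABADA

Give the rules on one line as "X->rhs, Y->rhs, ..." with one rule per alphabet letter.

A->DA, B->DC, C->D, D->BA

  step 4 ⇒ step 5: BADBADADCDADCDABADCDABADABADBADADCDABADCDABADA ⇒ DC·DA·BA·DC·DA·BA·DA·BA·D·BA·DA·BA·D·BA·DA·DC·DA·BA·D·BA·DA·DC·DA·BA·DA·DC·DA·BA·DC·DA·BA·DA·BA·D·BA·DA·DC·DA·BA·D·BA·DA·DC·DA·BA·DA
    A ↦ DA
    B ↦ DC
    C ↦ D
    D ↦ BA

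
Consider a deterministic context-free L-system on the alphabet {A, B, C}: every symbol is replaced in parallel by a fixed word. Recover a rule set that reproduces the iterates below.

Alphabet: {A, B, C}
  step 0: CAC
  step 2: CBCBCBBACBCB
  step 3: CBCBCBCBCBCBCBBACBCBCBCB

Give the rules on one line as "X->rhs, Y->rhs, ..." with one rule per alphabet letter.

  step 2 ⇒ step 3: CBCBCBBACBCB ⇒ CB·CB·CB·CB·CB·CB·CB·BA·CB·CB·CB·CB
    A ↦ BA
    B ↦ CB
    C ↦ CB

A->BA, B->CB, C->CB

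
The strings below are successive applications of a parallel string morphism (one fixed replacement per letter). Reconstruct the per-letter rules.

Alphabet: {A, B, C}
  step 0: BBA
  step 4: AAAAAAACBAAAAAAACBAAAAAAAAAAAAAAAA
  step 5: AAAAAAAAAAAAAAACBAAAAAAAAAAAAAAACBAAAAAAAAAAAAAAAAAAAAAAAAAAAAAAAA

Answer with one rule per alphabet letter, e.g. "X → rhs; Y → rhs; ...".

  step 4 ⇒ step 5: AAAAAAACBAAAAAAACBAAAAAAAAAAAAAAAA ⇒ AA·AA·AA·AA·AA·AA·AA·A·CB·AA·AA·AA·AA·AA·AA·AA·A·CB·AA·AA·AA·AA·AA·AA·AA·AA·AA·AA·AA·AA·AA·AA·AA·AA
    A ↦ AA
    B ↦ CB
    C ↦ A

A->AA, B->CB, C->A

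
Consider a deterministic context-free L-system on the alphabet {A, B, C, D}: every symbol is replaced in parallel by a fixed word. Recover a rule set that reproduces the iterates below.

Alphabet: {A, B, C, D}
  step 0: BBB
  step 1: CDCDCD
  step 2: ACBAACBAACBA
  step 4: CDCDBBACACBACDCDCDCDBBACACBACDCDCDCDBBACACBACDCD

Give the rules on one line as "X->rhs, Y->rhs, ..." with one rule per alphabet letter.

  step 1 ⇒ step 2: CDCDCD ⇒ AC·BA·AC·BA·AC·BA
    C ↦ AC
    D ↦ BA
    A ↦ BB  (constrained at step 2)
  step 0 ⇒ step 1: BBB ⇒ CD·CD·CD
    B ↦ CD

A->BB, B->CD, C->AC, D->BA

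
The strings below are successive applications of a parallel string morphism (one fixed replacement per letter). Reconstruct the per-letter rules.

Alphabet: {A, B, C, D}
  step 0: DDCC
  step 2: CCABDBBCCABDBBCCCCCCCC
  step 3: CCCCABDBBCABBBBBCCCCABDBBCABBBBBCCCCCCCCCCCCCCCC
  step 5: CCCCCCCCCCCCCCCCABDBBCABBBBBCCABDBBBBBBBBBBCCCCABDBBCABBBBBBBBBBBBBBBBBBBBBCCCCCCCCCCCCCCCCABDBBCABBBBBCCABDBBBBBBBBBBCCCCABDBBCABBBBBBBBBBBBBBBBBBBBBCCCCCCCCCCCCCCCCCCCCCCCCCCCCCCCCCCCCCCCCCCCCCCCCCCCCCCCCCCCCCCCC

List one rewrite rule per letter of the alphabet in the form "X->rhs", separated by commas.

A->ABD, B->BB, C->CC, D->CAB

  step 2 ⇒ step 3: CCABDBBCCABDBBCCCCCCCC ⇒ CC·CC·ABD·BB·CAB·BB·BB·CC·CC·ABD·BB·CAB·BB·BB·CC·CC·CC·CC·CC·CC·CC·CC
    A ↦ ABD
    B ↦ BB
    C ↦ CC
    D ↦ CAB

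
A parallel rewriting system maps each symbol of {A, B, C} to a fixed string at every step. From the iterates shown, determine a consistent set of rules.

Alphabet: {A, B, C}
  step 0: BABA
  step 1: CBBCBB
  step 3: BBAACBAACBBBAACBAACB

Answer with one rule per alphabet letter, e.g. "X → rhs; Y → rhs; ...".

A->B, B->CB, C->AA

  step 0 ⇒ step 1: BABA ⇒ CB·B·CB·B
    A ↦ B
    B ↦ CB
    C ↦ AA  (constrained at step 1)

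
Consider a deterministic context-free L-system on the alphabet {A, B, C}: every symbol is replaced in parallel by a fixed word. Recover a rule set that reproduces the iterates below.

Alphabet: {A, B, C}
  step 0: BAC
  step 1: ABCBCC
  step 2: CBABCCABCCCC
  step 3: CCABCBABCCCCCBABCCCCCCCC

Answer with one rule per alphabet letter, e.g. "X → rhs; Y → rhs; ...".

  step 2 ⇒ step 3: CBABCCABCCCC ⇒ CC·AB·CB·AB·CC·CC·CB·AB·CC·CC·CC·CC
    A ↦ CB
    B ↦ AB
    C ↦ CC

A->CB, B->AB, C->CC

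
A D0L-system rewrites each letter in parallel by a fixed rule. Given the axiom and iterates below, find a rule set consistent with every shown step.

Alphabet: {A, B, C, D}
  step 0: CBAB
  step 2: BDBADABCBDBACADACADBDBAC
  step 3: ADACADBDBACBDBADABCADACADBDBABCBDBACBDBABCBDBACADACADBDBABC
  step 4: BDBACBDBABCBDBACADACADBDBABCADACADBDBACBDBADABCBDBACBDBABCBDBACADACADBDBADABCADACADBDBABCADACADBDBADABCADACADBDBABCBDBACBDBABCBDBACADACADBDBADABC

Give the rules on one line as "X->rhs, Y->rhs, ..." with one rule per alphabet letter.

  step 3 ⇒ step 4: ADACADBDBACBDBADABCADACADBDBABCBDBACBDBABCBDBACADACADBDBABC ⇒ BDB·AC·BDB·ABC·BDB·AC·AD·AC·AD·BDB·ABC·AD·AC·AD·BDB·AC·BDB·AD·ABC·BDB·AC·BDB·ABC·BDB·AC·AD·AC·AD·BDB·AD·ABC·AD·AC·AD·BDB·ABC·AD·AC·AD·BDB·AD·ABC·AD·AC·AD·BDB·ABC·BDB·AC·BDB·ABC·BDB·AC·AD·AC·AD·BDB·AD·ABC
    A ↦ BDB
    B ↦ AD
    C ↦ ABC
    D ↦ AC

A->BDB, B->AD, C->ABC, D->AC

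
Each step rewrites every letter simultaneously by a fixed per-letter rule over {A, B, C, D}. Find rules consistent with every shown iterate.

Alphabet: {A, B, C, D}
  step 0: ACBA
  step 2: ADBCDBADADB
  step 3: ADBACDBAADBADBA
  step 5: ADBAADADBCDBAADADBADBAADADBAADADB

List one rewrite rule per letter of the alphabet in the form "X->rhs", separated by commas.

  step 2 ⇒ step 3: ADBCDBADADB ⇒ AD·B·A·CD·B·A·AD·B·AD·B·A
    A ↦ AD
    B ↦ A
    C ↦ CD
    D ↦ B

A->AD, B->A, C->CD, D->B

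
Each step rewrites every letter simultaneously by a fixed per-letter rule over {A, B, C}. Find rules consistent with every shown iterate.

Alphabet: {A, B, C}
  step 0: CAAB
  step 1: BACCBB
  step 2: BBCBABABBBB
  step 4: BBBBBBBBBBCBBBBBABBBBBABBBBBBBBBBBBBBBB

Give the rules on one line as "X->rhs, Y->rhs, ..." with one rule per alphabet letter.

  step 1 ⇒ step 2: BACCBB ⇒ BB·C·BA·BA·BB·BB
    A ↦ C
    B ↦ BB
    C ↦ BA

A->C, B->BB, C->BA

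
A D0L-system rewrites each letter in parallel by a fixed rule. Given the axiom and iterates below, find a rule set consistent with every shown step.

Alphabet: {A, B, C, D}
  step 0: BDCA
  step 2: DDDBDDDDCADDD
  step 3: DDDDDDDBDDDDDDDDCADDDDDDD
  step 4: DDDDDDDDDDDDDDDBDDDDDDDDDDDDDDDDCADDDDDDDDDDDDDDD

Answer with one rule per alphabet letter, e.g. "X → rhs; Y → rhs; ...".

A->D, B->DB, C->CA, D->DD

  step 3 ⇒ step 4: DDDDDDDBDDDDDDDDCADDDDDDD ⇒ DD·DD·DD·DD·DD·DD·DD·DB·DD·DD·DD·DD·DD·DD·DD·DD·CA·D·DD·DD·DD·DD·DD·DD·DD
    A ↦ D
    B ↦ DB
    C ↦ CA
    D ↦ DD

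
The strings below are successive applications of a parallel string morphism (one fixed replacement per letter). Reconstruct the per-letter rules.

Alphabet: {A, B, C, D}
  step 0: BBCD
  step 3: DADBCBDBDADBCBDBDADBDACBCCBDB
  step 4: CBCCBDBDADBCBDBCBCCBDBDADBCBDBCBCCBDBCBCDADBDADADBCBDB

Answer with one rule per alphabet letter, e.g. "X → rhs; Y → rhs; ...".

A->C, B->DB, C->DA, D->CB

  step 3 ⇒ step 4: DADBCBDBDADBCBDBDADBDACBCCBDB ⇒ CB·C·CB·DB·DA·DB·CB·DB·CB·C·CB·DB·DA·DB·CB·DB·CB·C·CB·DB·CB·C·DA·DB·DA·DA·DB·CB·DB
    A ↦ C
    B ↦ DB
    C ↦ DA
    D ↦ CB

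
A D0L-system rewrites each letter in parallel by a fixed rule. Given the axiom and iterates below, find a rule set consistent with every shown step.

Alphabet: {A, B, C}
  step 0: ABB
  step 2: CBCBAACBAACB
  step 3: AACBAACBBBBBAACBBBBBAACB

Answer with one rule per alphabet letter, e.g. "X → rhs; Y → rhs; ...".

A->BB, B->CB, C->AA

  step 2 ⇒ step 3: CBCBAACBAACB ⇒ AA·CB·AA·CB·BB·BB·AA·CB·BB·BB·AA·CB
    A ↦ BB
    B ↦ CB
    C ↦ AA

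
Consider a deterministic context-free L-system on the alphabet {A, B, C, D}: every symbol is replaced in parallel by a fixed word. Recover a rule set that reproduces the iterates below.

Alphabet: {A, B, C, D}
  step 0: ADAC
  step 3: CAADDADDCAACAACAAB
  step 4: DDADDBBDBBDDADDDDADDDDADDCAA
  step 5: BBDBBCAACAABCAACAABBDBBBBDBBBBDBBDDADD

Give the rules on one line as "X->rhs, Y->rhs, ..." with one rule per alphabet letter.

A->D, B->CAA, C->DDA, D->B

  step 4 ⇒ step 5: DDADDBBDBBDDADDDDADDDDADDCAA ⇒ B·B·D·B·B·CAA·CAA·B·CAA·CAA·B·B·D·B·B·B·B·D·B·B·B·B·D·B·B·DDA·D·D
    A ↦ D
    B ↦ CAA
    C ↦ DDA
    D ↦ B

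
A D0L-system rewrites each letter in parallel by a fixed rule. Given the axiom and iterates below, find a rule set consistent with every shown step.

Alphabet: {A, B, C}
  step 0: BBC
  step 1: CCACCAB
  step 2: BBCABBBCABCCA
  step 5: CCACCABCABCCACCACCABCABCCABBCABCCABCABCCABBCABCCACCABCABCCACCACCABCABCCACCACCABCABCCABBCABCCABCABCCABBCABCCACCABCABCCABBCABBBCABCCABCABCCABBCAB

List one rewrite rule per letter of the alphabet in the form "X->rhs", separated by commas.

  step 1 ⇒ step 2: CCACCAB ⇒ B·B·CAB·B·B·CAB·CCA
    A ↦ CAB
    B ↦ CCA
    C ↦ B

A->CAB, B->CCA, C->B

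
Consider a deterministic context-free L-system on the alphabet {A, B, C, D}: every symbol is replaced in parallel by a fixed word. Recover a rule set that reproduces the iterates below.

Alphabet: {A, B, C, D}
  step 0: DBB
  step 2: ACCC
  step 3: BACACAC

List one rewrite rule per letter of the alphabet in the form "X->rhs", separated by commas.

  step 2 ⇒ step 3: ACCC ⇒ B·AC·AC·AC
    A ↦ B
    C ↦ AC
    B ↦ D  (constrained at step 0)
    D ↦ C  (constrained at step 0)

A->B, B->D, C->AC, D->C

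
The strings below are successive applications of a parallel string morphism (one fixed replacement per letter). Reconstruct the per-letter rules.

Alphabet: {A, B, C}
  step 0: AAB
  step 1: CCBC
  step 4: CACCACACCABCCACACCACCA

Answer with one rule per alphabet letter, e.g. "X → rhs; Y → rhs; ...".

  step 0 ⇒ step 1: AAB ⇒ C·C·BC
    A ↦ C
    B ↦ BC
    C ↦ CA  (constrained at step 1)

A->C, B->BC, C->CA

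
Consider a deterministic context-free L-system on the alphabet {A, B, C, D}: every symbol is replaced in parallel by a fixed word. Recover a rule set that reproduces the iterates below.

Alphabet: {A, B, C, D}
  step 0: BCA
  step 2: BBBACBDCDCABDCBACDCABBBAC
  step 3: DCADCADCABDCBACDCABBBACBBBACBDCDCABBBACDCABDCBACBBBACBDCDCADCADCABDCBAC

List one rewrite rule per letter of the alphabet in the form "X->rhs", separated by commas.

  step 2 ⇒ step 3: BBBACBDCDCABDCBACDCABBBAC ⇒ DCA·DCA·DCA·BDC·BAC·DCA·BB·BAC·BB·BAC·BDC·DCA·BB·BAC·DCA·BDC·BAC·BB·BAC·BDC·DCA·DCA·DCA·BDC·BAC
    A ↦ BDC
    B ↦ DCA
    C ↦ BAC
    D ↦ BB

A->BDC, B->DCA, C->BAC, D->BB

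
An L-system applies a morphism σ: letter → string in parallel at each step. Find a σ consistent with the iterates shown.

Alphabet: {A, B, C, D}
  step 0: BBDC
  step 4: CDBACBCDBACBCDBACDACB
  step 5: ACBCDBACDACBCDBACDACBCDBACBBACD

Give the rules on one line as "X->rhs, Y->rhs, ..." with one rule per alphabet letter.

  step 4 ⇒ step 5: CDBACBCDBACBCDBACDACB ⇒ A·CB·CD·B·A·CD·A·CB·CD·B·A·CD·A·CB·CD·B·A·CB·B·A·CD
    A ↦ B
    B ↦ CD
    C ↦ A
    D ↦ CB

A->B, B->CD, C->A, D->CB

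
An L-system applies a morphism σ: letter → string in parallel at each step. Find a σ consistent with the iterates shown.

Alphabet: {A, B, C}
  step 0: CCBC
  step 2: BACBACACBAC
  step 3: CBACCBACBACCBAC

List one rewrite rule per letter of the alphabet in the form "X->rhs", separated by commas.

  step 2 ⇒ step 3: BACBACACBAC ⇒ C·B·AC·C·B·AC·B·AC·C·B·AC
    A ↦ B
    B ↦ C
    C ↦ AC

A->B, B->C, C->AC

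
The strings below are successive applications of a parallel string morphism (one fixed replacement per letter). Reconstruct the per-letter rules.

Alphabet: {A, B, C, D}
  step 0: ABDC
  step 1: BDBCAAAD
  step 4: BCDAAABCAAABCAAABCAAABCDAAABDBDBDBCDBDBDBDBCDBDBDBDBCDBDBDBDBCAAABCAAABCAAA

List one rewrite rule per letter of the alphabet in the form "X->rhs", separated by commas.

A->BD, B->BC, C->D, D->AAA

  step 0 ⇒ step 1: ABDC ⇒ BD·BC·AAA·D
    A ↦ BD
    B ↦ BC
    C ↦ D
    D ↦ AAA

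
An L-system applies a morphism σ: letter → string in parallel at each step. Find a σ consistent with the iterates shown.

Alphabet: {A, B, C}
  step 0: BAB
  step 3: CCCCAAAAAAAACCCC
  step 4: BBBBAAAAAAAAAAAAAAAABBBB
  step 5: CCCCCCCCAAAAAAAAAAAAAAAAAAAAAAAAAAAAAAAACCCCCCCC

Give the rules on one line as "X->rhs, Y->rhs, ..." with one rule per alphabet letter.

A->AA, B->CC, C->B

  step 4 ⇒ step 5: BBBBAAAAAAAAAAAAAAAABBBB ⇒ CC·CC·CC·CC·AA·AA·AA·AA·AA·AA·AA·AA·AA·AA·AA·AA·AA·AA·AA·AA·CC·CC·CC·CC
    A ↦ AA
    B ↦ CC
  step 3 ⇒ step 4: CCCCAAAAAAAACCCC ⇒ B·B·B·B·AA·AA·AA·AA·AA·AA·AA·AA·B·B·B·B
    C ↦ B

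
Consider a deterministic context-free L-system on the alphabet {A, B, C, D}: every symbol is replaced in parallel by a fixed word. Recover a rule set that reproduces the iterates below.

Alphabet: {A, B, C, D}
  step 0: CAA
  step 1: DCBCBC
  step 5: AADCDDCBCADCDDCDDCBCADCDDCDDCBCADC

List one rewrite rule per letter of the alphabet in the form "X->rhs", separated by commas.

  step 0 ⇒ step 1: CAA ⇒ DC·BC·BC
    A ↦ BC
    C ↦ DC
    B ↦ D  (constrained at step 1)
    D ↦ A  (constrained at step 1)

A->BC, B->D, C->DC, D->A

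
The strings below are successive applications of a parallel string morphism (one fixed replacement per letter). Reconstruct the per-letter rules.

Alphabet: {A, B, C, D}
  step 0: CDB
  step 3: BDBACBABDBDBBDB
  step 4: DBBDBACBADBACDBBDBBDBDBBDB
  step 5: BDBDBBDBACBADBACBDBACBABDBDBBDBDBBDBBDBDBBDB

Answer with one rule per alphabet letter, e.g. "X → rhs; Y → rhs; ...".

A->AC, B->DB, C->BA, D->B

  step 4 ⇒ step 5: DBBDBACBADBACDBBDBBDBDBBDB ⇒ B·DB·DB·B·DB·AC·BA·DB·AC·B·DB·AC·BA·B·DB·DB·B·DB·DB·B·DB·B·DB·DB·B·DB
    A ↦ AC
    B ↦ DB
    C ↦ BA
    D ↦ B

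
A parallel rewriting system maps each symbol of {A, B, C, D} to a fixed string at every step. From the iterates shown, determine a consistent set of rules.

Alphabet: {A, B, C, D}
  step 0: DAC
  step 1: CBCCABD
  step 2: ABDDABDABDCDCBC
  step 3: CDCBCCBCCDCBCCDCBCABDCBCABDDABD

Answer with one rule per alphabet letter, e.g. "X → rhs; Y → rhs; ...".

A->C, B->D, C->ABD, D->CBC

  step 2 ⇒ step 3: ABDDABDABDCDCBC ⇒ C·D·CBC·CBC·C·D·CBC·C·D·CBC·ABD·CBC·ABD·D·ABD
    A ↦ C
    B ↦ D
    C ↦ ABD
    D ↦ CBC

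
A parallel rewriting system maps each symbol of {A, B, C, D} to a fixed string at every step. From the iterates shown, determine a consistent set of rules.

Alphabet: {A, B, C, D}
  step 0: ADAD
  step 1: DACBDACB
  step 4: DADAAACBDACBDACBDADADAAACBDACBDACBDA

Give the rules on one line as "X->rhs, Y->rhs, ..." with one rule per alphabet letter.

A->DA, B->A, C->A, D->CB

  step 0 ⇒ step 1: ADAD ⇒ DA·CB·DA·CB
    A ↦ DA
    D ↦ CB
    B ↦ A  (constrained at step 1)
    C ↦ A  (constrained at step 1)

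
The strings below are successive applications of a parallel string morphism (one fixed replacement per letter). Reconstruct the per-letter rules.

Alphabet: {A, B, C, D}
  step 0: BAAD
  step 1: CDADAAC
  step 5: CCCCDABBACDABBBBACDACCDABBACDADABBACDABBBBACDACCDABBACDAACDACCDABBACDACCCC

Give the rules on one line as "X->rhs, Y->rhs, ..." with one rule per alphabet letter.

  step 0 ⇒ step 1: BAAD ⇒ C·DA·DA·AC
    A ↦ DA
    B ↦ C
    D ↦ AC
    C ↦ BB  (constrained at step 1)

A->DA, B->C, C->BB, D->AC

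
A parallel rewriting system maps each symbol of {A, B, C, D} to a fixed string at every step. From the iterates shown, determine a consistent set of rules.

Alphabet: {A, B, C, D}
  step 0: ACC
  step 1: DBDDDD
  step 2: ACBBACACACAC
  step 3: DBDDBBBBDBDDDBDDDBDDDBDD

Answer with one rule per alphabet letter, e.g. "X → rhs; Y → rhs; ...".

A->DB, B->BB, C->DD, D->AC

  step 2 ⇒ step 3: ACBBACACACAC ⇒ DB·DD·BB·BB·DB·DD·DB·DD·DB·DD·DB·DD
    A ↦ DB
    B ↦ BB
    C ↦ DD
  step 1 ⇒ step 2: DBDDDD ⇒ AC·BB·AC·AC·AC·AC
    D ↦ AC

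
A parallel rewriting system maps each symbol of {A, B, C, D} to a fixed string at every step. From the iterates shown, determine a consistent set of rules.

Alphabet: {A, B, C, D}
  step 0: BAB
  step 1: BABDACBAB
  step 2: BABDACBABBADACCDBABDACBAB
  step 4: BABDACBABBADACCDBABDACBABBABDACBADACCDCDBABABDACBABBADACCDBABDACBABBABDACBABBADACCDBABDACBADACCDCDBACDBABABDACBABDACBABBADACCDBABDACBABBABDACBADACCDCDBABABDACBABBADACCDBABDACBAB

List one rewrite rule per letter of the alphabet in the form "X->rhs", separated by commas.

  step 1 ⇒ step 2: BABDACBAB ⇒ BAB·DAC·BAB·BA·DAC·CD·BAB·DAC·BAB
    A ↦ DAC
    B ↦ BAB
    C ↦ CD
    D ↦ BA

A->DAC, B->BAB, C->CD, D->BA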